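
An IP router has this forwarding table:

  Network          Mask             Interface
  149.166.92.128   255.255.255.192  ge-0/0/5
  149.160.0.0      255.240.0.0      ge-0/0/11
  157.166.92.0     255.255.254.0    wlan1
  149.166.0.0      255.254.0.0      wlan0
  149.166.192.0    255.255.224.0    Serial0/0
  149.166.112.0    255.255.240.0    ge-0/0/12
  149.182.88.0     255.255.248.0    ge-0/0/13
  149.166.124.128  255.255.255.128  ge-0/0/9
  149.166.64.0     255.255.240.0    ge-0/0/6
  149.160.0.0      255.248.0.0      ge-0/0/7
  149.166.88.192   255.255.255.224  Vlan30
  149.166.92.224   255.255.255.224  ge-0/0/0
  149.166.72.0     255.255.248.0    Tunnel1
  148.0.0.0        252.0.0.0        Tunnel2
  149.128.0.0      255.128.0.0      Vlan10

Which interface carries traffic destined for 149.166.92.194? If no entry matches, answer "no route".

Routes whose prefix contains 149.166.92.194:
  148.0.0.0/6 (148.0.0.0 - 151.255.255.255) -> Tunnel2
  149.128.0.0/9 (149.128.0.0 - 149.255.255.255) -> Vlan10
  149.160.0.0/12 (149.160.0.0 - 149.175.255.255) -> ge-0/0/11
  149.160.0.0/13 (149.160.0.0 - 149.167.255.255) -> ge-0/0/7
  149.166.0.0/15 (149.166.0.0 - 149.167.255.255) -> wlan0
More-specific entries that do NOT match:
  149.166.88.192/27 (149.166.88.192 - 149.166.88.223) does not contain 149.166.92.194
  149.166.92.224/27 (149.166.92.224 - 149.166.92.255) does not contain 149.166.92.194
  149.166.92.128/26 (149.166.92.128 - 149.166.92.191) does not contain 149.166.92.194
  149.166.124.128/25 (149.166.124.128 - 149.166.124.255) does not contain 149.166.92.194
  157.166.92.0/23 (157.166.92.0 - 157.166.93.255) does not contain 149.166.92.194
  149.182.88.0/21 (149.182.88.0 - 149.182.95.255) does not contain 149.166.92.194
  149.166.72.0/21 (149.166.72.0 - 149.166.79.255) does not contain 149.166.92.194
  149.166.112.0/20 (149.166.112.0 - 149.166.127.255) does not contain 149.166.92.194
  149.166.64.0/20 (149.166.64.0 - 149.166.79.255) does not contain 149.166.92.194
  149.166.192.0/19 (149.166.192.0 - 149.166.223.255) does not contain 149.166.92.194
Longest matching prefix is /15 -> interface wlan0.

wlan0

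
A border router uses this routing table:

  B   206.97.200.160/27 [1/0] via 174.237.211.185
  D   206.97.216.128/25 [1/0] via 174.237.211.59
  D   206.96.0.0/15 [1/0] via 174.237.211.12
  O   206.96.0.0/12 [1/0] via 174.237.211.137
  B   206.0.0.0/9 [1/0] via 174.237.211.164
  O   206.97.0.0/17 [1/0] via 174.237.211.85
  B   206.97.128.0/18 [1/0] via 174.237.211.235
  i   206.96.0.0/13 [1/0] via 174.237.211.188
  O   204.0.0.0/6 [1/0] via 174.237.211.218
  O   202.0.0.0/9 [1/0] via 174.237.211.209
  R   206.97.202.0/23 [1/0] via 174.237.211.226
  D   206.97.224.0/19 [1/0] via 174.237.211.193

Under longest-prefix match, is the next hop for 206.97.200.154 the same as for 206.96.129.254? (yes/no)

yes

206.97.200.154: longest match 206.96.0.0/15 -> 174.237.211.12
206.96.129.254: longest match 206.96.0.0/15 -> 174.237.211.12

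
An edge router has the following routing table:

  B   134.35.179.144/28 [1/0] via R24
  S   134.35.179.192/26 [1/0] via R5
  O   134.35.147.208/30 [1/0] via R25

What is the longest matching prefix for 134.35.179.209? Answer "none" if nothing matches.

134.35.179.192/26

Entries matching 134.35.179.209:
  134.35.179.192/26 (134.35.179.192 - 134.35.179.255)
Most specific is 134.35.179.192/26.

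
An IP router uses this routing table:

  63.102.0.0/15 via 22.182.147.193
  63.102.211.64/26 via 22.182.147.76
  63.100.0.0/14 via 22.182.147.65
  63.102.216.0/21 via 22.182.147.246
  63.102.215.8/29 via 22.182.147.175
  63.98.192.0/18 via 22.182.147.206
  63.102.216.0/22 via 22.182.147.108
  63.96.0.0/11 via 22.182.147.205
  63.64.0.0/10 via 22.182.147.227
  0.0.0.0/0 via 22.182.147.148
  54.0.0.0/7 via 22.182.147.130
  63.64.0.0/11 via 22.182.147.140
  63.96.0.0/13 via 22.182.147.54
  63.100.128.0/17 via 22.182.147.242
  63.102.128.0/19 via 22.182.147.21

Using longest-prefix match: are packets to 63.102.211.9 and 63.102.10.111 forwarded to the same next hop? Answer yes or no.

63.102.211.9: longest match 63.102.0.0/15 -> 22.182.147.193
63.102.10.111: longest match 63.102.0.0/15 -> 22.182.147.193

yes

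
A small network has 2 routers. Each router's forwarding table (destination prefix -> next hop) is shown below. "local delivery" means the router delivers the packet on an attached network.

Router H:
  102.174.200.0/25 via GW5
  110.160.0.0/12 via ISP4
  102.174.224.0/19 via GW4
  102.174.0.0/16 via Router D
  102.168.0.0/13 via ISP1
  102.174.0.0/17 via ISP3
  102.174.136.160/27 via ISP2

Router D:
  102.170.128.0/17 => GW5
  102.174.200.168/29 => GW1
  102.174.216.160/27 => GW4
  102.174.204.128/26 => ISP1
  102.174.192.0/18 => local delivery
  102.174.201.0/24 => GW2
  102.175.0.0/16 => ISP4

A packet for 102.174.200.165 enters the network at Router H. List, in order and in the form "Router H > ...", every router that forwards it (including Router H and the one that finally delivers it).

At Router H: longest match for 102.174.200.165 is 102.174.0.0/16 -> Router D
At Router D: longest match for 102.174.200.165 is 102.174.192.0/18 -> local delivery

Router H > Router D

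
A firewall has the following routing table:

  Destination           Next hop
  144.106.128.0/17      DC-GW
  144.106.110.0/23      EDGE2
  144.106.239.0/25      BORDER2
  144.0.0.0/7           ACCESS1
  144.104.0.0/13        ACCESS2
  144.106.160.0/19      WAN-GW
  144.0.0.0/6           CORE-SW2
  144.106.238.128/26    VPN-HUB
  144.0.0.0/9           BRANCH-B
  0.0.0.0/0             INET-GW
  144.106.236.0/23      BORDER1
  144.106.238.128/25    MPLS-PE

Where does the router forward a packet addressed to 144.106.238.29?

DC-GW

Routes whose prefix contains 144.106.238.29:
  0.0.0.0/0 (default, matches everything) -> INET-GW
  144.0.0.0/6 (144.0.0.0 - 147.255.255.255) -> CORE-SW2
  144.0.0.0/7 (144.0.0.0 - 145.255.255.255) -> ACCESS1
  144.0.0.0/9 (144.0.0.0 - 144.127.255.255) -> BRANCH-B
  144.104.0.0/13 (144.104.0.0 - 144.111.255.255) -> ACCESS2
  144.106.128.0/17 (144.106.128.0 - 144.106.255.255) -> DC-GW
More-specific entries that do NOT match:
  144.106.238.128/26 (144.106.238.128 - 144.106.238.191) does not contain 144.106.238.29
  144.106.239.0/25 (144.106.239.0 - 144.106.239.127) does not contain 144.106.238.29
  144.106.238.128/25 (144.106.238.128 - 144.106.238.255) does not contain 144.106.238.29
  144.106.110.0/23 (144.106.110.0 - 144.106.111.255) does not contain 144.106.238.29
  144.106.236.0/23 (144.106.236.0 - 144.106.237.255) does not contain 144.106.238.29
  144.106.160.0/19 (144.106.160.0 - 144.106.191.255) does not contain 144.106.238.29
Longest matching prefix is /17 -> next hop DC-GW.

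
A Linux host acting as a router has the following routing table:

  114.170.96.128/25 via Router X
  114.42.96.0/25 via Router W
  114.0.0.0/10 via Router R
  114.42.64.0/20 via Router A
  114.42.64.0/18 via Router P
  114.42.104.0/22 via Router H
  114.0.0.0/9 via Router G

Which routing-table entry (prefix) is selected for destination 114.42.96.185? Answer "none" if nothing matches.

Entries matching 114.42.96.185:
  114.0.0.0/9 (114.0.0.0 - 114.127.255.255)
  114.0.0.0/10 (114.0.0.0 - 114.63.255.255)
  114.42.64.0/18 (114.42.64.0 - 114.42.127.255)
Most specific is 114.42.64.0/18.

114.42.64.0/18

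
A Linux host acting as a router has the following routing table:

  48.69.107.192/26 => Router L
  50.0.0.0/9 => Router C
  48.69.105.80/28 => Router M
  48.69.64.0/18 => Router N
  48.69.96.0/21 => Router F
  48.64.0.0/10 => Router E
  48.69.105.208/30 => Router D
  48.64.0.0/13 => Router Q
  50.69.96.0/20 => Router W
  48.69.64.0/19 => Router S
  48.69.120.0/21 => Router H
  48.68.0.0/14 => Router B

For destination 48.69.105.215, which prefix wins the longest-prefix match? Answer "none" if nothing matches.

48.69.64.0/18

Entries matching 48.69.105.215:
  48.64.0.0/10 (48.64.0.0 - 48.127.255.255)
  48.64.0.0/13 (48.64.0.0 - 48.71.255.255)
  48.68.0.0/14 (48.68.0.0 - 48.71.255.255)
  48.69.64.0/18 (48.69.64.0 - 48.69.127.255)
Most specific is 48.69.64.0/18.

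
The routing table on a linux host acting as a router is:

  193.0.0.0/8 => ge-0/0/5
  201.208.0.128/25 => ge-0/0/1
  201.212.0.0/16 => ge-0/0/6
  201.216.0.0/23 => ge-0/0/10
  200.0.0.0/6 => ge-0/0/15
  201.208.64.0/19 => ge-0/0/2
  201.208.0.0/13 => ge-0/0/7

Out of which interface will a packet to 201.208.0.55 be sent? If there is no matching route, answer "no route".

ge-0/0/7

Routes whose prefix contains 201.208.0.55:
  200.0.0.0/6 (200.0.0.0 - 203.255.255.255) -> ge-0/0/15
  201.208.0.0/13 (201.208.0.0 - 201.215.255.255) -> ge-0/0/7
More-specific entries that do NOT match:
  201.208.0.128/25 (201.208.0.128 - 201.208.0.255) does not contain 201.208.0.55
  201.216.0.0/23 (201.216.0.0 - 201.216.1.255) does not contain 201.208.0.55
  201.208.64.0/19 (201.208.64.0 - 201.208.95.255) does not contain 201.208.0.55
  201.212.0.0/16 (201.212.0.0 - 201.212.255.255) does not contain 201.208.0.55
Longest matching prefix is /13 -> interface ge-0/0/7.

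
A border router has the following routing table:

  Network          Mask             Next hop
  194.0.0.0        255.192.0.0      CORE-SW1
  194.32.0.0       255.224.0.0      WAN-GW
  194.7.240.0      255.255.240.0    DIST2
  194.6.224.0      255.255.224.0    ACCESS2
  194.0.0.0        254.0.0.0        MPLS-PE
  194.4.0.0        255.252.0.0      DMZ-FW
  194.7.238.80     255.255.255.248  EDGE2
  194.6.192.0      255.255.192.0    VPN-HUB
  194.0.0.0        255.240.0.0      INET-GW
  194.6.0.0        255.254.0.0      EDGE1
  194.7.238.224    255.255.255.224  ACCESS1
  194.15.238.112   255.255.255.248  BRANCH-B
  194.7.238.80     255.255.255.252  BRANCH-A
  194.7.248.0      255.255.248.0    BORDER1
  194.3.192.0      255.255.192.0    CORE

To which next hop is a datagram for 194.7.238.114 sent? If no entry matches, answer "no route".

EDGE1

Routes whose prefix contains 194.7.238.114:
  194.0.0.0/7 (194.0.0.0 - 195.255.255.255) -> MPLS-PE
  194.0.0.0/10 (194.0.0.0 - 194.63.255.255) -> CORE-SW1
  194.0.0.0/12 (194.0.0.0 - 194.15.255.255) -> INET-GW
  194.4.0.0/14 (194.4.0.0 - 194.7.255.255) -> DMZ-FW
  194.6.0.0/15 (194.6.0.0 - 194.7.255.255) -> EDGE1
More-specific entries that do NOT match:
  194.7.238.80/30 (194.7.238.80 - 194.7.238.83) does not contain 194.7.238.114
  194.7.238.80/29 (194.7.238.80 - 194.7.238.87) does not contain 194.7.238.114
  194.15.238.112/29 (194.15.238.112 - 194.15.238.119) does not contain 194.7.238.114
  194.7.238.224/27 (194.7.238.224 - 194.7.238.255) does not contain 194.7.238.114
  194.7.248.0/21 (194.7.248.0 - 194.7.255.255) does not contain 194.7.238.114
  194.7.240.0/20 (194.7.240.0 - 194.7.255.255) does not contain 194.7.238.114
  194.6.224.0/19 (194.6.224.0 - 194.6.255.255) does not contain 194.7.238.114
  194.6.192.0/18 (194.6.192.0 - 194.6.255.255) does not contain 194.7.238.114
  194.3.192.0/18 (194.3.192.0 - 194.3.255.255) does not contain 194.7.238.114
Longest matching prefix is /15 -> next hop EDGE1.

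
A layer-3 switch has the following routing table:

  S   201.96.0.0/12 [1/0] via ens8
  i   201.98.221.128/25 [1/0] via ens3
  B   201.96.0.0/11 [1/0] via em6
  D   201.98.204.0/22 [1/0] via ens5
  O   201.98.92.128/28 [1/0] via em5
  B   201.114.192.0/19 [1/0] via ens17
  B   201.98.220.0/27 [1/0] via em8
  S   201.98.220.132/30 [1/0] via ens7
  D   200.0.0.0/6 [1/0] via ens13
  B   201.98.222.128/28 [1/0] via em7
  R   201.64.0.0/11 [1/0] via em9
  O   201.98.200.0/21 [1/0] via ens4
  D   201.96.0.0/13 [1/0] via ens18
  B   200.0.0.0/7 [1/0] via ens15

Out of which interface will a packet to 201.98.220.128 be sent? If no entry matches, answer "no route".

Routes whose prefix contains 201.98.220.128:
  200.0.0.0/6 (200.0.0.0 - 203.255.255.255) -> ens13
  200.0.0.0/7 (200.0.0.0 - 201.255.255.255) -> ens15
  201.96.0.0/11 (201.96.0.0 - 201.127.255.255) -> em6
  201.96.0.0/12 (201.96.0.0 - 201.111.255.255) -> ens8
  201.96.0.0/13 (201.96.0.0 - 201.103.255.255) -> ens18
More-specific entries that do NOT match:
  201.98.220.132/30 (201.98.220.132 - 201.98.220.135) does not contain 201.98.220.128
  201.98.92.128/28 (201.98.92.128 - 201.98.92.143) does not contain 201.98.220.128
  201.98.222.128/28 (201.98.222.128 - 201.98.222.143) does not contain 201.98.220.128
  201.98.220.0/27 (201.98.220.0 - 201.98.220.31) does not contain 201.98.220.128
  201.98.221.128/25 (201.98.221.128 - 201.98.221.255) does not contain 201.98.220.128
  201.98.204.0/22 (201.98.204.0 - 201.98.207.255) does not contain 201.98.220.128
  201.98.200.0/21 (201.98.200.0 - 201.98.207.255) does not contain 201.98.220.128
  201.114.192.0/19 (201.114.192.0 - 201.114.223.255) does not contain 201.98.220.128
Longest matching prefix is /13 -> interface ens18.

ens18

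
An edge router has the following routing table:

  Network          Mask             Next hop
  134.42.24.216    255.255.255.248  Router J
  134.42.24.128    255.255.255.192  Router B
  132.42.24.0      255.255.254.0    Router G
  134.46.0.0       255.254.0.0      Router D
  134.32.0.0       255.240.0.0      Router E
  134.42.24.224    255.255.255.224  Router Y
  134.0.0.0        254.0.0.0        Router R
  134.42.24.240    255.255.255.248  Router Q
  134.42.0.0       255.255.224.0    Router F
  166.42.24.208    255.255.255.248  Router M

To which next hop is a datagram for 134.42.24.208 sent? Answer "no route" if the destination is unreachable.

Router F

Routes whose prefix contains 134.42.24.208:
  134.0.0.0/7 (134.0.0.0 - 135.255.255.255) -> Router R
  134.32.0.0/12 (134.32.0.0 - 134.47.255.255) -> Router E
  134.42.0.0/19 (134.42.0.0 - 134.42.31.255) -> Router F
More-specific entries that do NOT match:
  134.42.24.216/29 (134.42.24.216 - 134.42.24.223) does not contain 134.42.24.208
  134.42.24.240/29 (134.42.24.240 - 134.42.24.247) does not contain 134.42.24.208
  166.42.24.208/29 (166.42.24.208 - 166.42.24.215) does not contain 134.42.24.208
  134.42.24.224/27 (134.42.24.224 - 134.42.24.255) does not contain 134.42.24.208
  134.42.24.128/26 (134.42.24.128 - 134.42.24.191) does not contain 134.42.24.208
  132.42.24.0/23 (132.42.24.0 - 132.42.25.255) does not contain 134.42.24.208
Longest matching prefix is /19 -> next hop Router F.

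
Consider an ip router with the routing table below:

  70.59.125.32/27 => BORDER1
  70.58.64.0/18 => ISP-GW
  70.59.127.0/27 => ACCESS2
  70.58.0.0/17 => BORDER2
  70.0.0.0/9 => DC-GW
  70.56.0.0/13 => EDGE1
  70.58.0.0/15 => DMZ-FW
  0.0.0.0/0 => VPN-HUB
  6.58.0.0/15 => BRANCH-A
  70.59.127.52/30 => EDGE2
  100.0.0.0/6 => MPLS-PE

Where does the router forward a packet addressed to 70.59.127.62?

DMZ-FW

Routes whose prefix contains 70.59.127.62:
  0.0.0.0/0 (default, matches everything) -> VPN-HUB
  70.0.0.0/9 (70.0.0.0 - 70.127.255.255) -> DC-GW
  70.56.0.0/13 (70.56.0.0 - 70.63.255.255) -> EDGE1
  70.58.0.0/15 (70.58.0.0 - 70.59.255.255) -> DMZ-FW
More-specific entries that do NOT match:
  70.59.127.52/30 (70.59.127.52 - 70.59.127.55) does not contain 70.59.127.62
  70.59.125.32/27 (70.59.125.32 - 70.59.125.63) does not contain 70.59.127.62
  70.59.127.0/27 (70.59.127.0 - 70.59.127.31) does not contain 70.59.127.62
  70.58.64.0/18 (70.58.64.0 - 70.58.127.255) does not contain 70.59.127.62
  70.58.0.0/17 (70.58.0.0 - 70.58.127.255) does not contain 70.59.127.62
Longest matching prefix is /15 -> next hop DMZ-FW.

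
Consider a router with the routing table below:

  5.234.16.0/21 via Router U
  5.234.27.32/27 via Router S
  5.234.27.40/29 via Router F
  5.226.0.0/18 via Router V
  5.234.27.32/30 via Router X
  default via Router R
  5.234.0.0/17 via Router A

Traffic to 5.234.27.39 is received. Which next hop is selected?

Routes whose prefix contains 5.234.27.39:
  0.0.0.0/0 (default, matches everything) -> Router R
  5.234.0.0/17 (5.234.0.0 - 5.234.127.255) -> Router A
  5.234.27.32/27 (5.234.27.32 - 5.234.27.63) -> Router S
More-specific entries that do NOT match:
  5.234.27.32/30 (5.234.27.32 - 5.234.27.35) does not contain 5.234.27.39
  5.234.27.40/29 (5.234.27.40 - 5.234.27.47) does not contain 5.234.27.39
Longest matching prefix is /27 -> next hop Router S.

Router S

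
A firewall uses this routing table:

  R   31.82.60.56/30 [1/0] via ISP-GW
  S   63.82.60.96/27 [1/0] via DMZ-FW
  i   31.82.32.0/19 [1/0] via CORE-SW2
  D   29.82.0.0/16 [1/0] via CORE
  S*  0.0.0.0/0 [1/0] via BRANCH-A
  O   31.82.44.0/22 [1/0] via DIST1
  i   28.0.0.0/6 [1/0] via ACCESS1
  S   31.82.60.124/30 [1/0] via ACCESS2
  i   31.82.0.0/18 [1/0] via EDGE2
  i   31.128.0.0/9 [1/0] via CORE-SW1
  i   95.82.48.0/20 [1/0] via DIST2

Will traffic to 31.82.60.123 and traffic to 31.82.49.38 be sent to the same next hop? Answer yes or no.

31.82.60.123: longest match 31.82.32.0/19 -> CORE-SW2
31.82.49.38: longest match 31.82.32.0/19 -> CORE-SW2

yes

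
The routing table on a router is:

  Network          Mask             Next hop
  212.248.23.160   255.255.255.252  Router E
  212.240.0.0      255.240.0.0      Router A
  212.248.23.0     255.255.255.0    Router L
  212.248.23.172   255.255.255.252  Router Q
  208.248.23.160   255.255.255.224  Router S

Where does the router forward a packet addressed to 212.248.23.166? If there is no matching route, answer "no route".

Router L

Routes whose prefix contains 212.248.23.166:
  212.240.0.0/12 (212.240.0.0 - 212.255.255.255) -> Router A
  212.248.23.0/24 (212.248.23.0 - 212.248.23.255) -> Router L
More-specific entries that do NOT match:
  212.248.23.160/30 (212.248.23.160 - 212.248.23.163) does not contain 212.248.23.166
  212.248.23.172/30 (212.248.23.172 - 212.248.23.175) does not contain 212.248.23.166
  208.248.23.160/27 (208.248.23.160 - 208.248.23.191) does not contain 212.248.23.166
Longest matching prefix is /24 -> next hop Router L.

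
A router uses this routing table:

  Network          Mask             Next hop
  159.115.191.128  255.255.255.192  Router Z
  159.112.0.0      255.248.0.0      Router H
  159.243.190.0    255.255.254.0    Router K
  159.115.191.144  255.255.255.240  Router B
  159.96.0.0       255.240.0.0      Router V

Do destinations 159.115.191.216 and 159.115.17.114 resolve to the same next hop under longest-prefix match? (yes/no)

yes

159.115.191.216: longest match 159.112.0.0/13 -> Router H
159.115.17.114: longest match 159.112.0.0/13 -> Router H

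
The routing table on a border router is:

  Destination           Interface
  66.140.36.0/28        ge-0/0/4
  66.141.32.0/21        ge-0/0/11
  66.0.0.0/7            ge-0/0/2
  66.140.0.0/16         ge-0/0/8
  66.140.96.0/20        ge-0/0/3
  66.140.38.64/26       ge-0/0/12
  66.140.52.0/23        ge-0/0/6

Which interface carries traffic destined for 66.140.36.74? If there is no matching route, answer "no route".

Routes whose prefix contains 66.140.36.74:
  66.0.0.0/7 (66.0.0.0 - 67.255.255.255) -> ge-0/0/2
  66.140.0.0/16 (66.140.0.0 - 66.140.255.255) -> ge-0/0/8
More-specific entries that do NOT match:
  66.140.36.0/28 (66.140.36.0 - 66.140.36.15) does not contain 66.140.36.74
  66.140.38.64/26 (66.140.38.64 - 66.140.38.127) does not contain 66.140.36.74
  66.140.52.0/23 (66.140.52.0 - 66.140.53.255) does not contain 66.140.36.74
  66.141.32.0/21 (66.141.32.0 - 66.141.39.255) does not contain 66.140.36.74
  66.140.96.0/20 (66.140.96.0 - 66.140.111.255) does not contain 66.140.36.74
Longest matching prefix is /16 -> interface ge-0/0/8.

ge-0/0/8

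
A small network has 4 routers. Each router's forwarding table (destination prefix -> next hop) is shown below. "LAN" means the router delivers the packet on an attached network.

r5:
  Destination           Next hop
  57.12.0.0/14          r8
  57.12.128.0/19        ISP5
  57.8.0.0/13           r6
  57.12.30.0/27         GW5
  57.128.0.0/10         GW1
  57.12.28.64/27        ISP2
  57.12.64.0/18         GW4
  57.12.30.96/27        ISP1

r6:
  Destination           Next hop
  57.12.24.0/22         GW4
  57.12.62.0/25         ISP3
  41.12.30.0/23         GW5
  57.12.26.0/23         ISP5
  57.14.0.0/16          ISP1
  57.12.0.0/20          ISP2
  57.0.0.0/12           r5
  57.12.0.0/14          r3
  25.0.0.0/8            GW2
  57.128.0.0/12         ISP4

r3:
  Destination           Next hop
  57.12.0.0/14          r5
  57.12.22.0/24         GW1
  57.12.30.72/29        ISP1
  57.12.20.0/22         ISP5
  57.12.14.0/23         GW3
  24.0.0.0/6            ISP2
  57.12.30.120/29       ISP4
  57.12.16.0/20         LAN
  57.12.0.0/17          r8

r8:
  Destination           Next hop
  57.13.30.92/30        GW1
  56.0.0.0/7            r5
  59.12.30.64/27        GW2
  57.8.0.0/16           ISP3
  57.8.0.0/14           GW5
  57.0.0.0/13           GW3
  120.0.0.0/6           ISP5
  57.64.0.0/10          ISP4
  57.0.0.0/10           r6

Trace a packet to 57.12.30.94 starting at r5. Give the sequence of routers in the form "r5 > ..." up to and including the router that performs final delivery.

At r5: longest match for 57.12.30.94 is 57.12.0.0/14 -> r8
At r8: longest match for 57.12.30.94 is 57.0.0.0/10 -> r6
At r6: longest match for 57.12.30.94 is 57.12.0.0/14 -> r3
At r3: longest match for 57.12.30.94 is 57.12.16.0/20 -> LAN

r5 > r8 > r6 > r3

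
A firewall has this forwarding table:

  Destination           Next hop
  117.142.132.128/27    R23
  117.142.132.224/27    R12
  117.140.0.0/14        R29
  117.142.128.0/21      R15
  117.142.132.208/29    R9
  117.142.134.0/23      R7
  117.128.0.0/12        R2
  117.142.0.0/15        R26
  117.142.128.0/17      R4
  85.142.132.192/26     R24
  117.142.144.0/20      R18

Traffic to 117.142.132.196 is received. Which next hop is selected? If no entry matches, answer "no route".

R15

Routes whose prefix contains 117.142.132.196:
  117.128.0.0/12 (117.128.0.0 - 117.143.255.255) -> R2
  117.140.0.0/14 (117.140.0.0 - 117.143.255.255) -> R29
  117.142.0.0/15 (117.142.0.0 - 117.143.255.255) -> R26
  117.142.128.0/17 (117.142.128.0 - 117.142.255.255) -> R4
  117.142.128.0/21 (117.142.128.0 - 117.142.135.255) -> R15
More-specific entries that do NOT match:
  117.142.132.208/29 (117.142.132.208 - 117.142.132.215) does not contain 117.142.132.196
  117.142.132.128/27 (117.142.132.128 - 117.142.132.159) does not contain 117.142.132.196
  117.142.132.224/27 (117.142.132.224 - 117.142.132.255) does not contain 117.142.132.196
  85.142.132.192/26 (85.142.132.192 - 85.142.132.255) does not contain 117.142.132.196
  117.142.134.0/23 (117.142.134.0 - 117.142.135.255) does not contain 117.142.132.196
Longest matching prefix is /21 -> next hop R15.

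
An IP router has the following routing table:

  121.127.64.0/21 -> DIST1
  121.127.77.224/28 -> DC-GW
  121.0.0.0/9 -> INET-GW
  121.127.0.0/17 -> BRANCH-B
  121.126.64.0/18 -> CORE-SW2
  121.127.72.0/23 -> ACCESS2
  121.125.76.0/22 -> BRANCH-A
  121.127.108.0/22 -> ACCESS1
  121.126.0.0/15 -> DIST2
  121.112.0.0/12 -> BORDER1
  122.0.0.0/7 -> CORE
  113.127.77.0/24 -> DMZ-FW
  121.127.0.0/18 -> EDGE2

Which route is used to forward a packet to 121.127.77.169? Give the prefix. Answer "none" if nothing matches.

121.127.0.0/17

Entries matching 121.127.77.169:
  121.0.0.0/9 (121.0.0.0 - 121.127.255.255)
  121.112.0.0/12 (121.112.0.0 - 121.127.255.255)
  121.126.0.0/15 (121.126.0.0 - 121.127.255.255)
  121.127.0.0/17 (121.127.0.0 - 121.127.127.255)
Most specific is 121.127.0.0/17.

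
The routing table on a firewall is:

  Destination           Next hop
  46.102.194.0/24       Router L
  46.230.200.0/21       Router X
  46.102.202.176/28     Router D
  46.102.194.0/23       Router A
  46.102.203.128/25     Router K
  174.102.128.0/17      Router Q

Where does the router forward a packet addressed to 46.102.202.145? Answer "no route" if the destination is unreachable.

No entry's prefix contains 46.102.202.145; there is no default route.

no route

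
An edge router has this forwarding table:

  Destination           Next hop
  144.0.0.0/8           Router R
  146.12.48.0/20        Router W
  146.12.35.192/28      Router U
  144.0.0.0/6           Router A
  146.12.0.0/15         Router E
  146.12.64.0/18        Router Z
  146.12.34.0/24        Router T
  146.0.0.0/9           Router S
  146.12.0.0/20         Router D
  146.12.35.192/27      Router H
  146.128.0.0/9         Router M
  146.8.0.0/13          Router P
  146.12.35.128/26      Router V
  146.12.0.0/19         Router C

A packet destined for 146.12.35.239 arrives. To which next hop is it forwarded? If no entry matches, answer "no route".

Router E

Routes whose prefix contains 146.12.35.239:
  144.0.0.0/6 (144.0.0.0 - 147.255.255.255) -> Router A
  146.0.0.0/9 (146.0.0.0 - 146.127.255.255) -> Router S
  146.8.0.0/13 (146.8.0.0 - 146.15.255.255) -> Router P
  146.12.0.0/15 (146.12.0.0 - 146.13.255.255) -> Router E
More-specific entries that do NOT match:
  146.12.35.192/28 (146.12.35.192 - 146.12.35.207) does not contain 146.12.35.239
  146.12.35.192/27 (146.12.35.192 - 146.12.35.223) does not contain 146.12.35.239
  146.12.35.128/26 (146.12.35.128 - 146.12.35.191) does not contain 146.12.35.239
  146.12.34.0/24 (146.12.34.0 - 146.12.34.255) does not contain 146.12.35.239
  146.12.48.0/20 (146.12.48.0 - 146.12.63.255) does not contain 146.12.35.239
  146.12.0.0/20 (146.12.0.0 - 146.12.15.255) does not contain 146.12.35.239
  146.12.0.0/19 (146.12.0.0 - 146.12.31.255) does not contain 146.12.35.239
  146.12.64.0/18 (146.12.64.0 - 146.12.127.255) does not contain 146.12.35.239
Longest matching prefix is /15 -> next hop Router E.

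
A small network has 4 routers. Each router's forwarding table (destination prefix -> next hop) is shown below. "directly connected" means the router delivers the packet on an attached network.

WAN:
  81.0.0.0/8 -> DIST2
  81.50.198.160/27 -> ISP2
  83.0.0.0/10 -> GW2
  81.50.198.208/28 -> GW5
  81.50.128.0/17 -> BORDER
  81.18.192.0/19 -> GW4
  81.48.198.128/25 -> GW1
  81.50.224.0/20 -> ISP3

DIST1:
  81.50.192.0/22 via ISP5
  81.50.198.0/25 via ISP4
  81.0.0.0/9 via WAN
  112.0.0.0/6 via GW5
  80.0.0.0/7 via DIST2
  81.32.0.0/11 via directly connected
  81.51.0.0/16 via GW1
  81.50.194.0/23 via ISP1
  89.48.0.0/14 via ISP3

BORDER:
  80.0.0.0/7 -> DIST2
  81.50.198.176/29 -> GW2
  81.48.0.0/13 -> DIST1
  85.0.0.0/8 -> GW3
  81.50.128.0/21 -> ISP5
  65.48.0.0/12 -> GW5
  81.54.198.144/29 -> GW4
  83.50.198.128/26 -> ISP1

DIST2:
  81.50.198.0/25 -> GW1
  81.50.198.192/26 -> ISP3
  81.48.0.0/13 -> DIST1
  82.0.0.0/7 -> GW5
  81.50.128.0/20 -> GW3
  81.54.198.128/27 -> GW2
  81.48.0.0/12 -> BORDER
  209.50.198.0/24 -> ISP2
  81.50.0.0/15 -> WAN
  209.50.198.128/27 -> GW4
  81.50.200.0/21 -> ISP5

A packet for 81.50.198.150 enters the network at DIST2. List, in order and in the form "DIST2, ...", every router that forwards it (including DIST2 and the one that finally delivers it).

At DIST2: longest match for 81.50.198.150 is 81.50.0.0/15 -> WAN
At WAN: longest match for 81.50.198.150 is 81.50.128.0/17 -> BORDER
At BORDER: longest match for 81.50.198.150 is 81.48.0.0/13 -> DIST1
At DIST1: longest match for 81.50.198.150 is 81.32.0.0/11 -> directly connected

DIST2, WAN, BORDER, DIST1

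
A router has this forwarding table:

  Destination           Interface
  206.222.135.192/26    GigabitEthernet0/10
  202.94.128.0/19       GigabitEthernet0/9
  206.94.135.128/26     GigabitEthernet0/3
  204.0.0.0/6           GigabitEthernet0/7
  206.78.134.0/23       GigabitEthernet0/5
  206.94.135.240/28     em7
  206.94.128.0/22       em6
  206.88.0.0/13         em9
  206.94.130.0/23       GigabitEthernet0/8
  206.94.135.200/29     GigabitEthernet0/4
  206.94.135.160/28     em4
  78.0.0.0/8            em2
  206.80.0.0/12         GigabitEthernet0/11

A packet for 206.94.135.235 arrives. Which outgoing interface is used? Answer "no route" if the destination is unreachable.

Routes whose prefix contains 206.94.135.235:
  204.0.0.0/6 (204.0.0.0 - 207.255.255.255) -> GigabitEthernet0/7
  206.80.0.0/12 (206.80.0.0 - 206.95.255.255) -> GigabitEthernet0/11
  206.88.0.0/13 (206.88.0.0 - 206.95.255.255) -> em9
More-specific entries that do NOT match:
  206.94.135.200/29 (206.94.135.200 - 206.94.135.207) does not contain 206.94.135.235
  206.94.135.240/28 (206.94.135.240 - 206.94.135.255) does not contain 206.94.135.235
  206.94.135.160/28 (206.94.135.160 - 206.94.135.175) does not contain 206.94.135.235
  206.222.135.192/26 (206.222.135.192 - 206.222.135.255) does not contain 206.94.135.235
  206.94.135.128/26 (206.94.135.128 - 206.94.135.191) does not contain 206.94.135.235
  206.78.134.0/23 (206.78.134.0 - 206.78.135.255) does not contain 206.94.135.235
  206.94.130.0/23 (206.94.130.0 - 206.94.131.255) does not contain 206.94.135.235
  206.94.128.0/22 (206.94.128.0 - 206.94.131.255) does not contain 206.94.135.235
  202.94.128.0/19 (202.94.128.0 - 202.94.159.255) does not contain 206.94.135.235
Longest matching prefix is /13 -> interface em9.

em9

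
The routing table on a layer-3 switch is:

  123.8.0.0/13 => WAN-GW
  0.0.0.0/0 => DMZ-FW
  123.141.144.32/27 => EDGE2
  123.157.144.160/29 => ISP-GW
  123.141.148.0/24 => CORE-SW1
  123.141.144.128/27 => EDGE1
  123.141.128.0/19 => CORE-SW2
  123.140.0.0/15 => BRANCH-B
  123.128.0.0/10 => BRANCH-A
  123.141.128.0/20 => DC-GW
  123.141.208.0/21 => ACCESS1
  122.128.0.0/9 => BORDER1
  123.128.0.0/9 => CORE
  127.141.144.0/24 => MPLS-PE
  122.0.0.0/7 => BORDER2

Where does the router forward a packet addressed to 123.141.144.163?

CORE-SW2

Routes whose prefix contains 123.141.144.163:
  0.0.0.0/0 (default, matches everything) -> DMZ-FW
  122.0.0.0/7 (122.0.0.0 - 123.255.255.255) -> BORDER2
  123.128.0.0/9 (123.128.0.0 - 123.255.255.255) -> CORE
  123.128.0.0/10 (123.128.0.0 - 123.191.255.255) -> BRANCH-A
  123.140.0.0/15 (123.140.0.0 - 123.141.255.255) -> BRANCH-B
  123.141.128.0/19 (123.141.128.0 - 123.141.159.255) -> CORE-SW2
More-specific entries that do NOT match:
  123.157.144.160/29 (123.157.144.160 - 123.157.144.167) does not contain 123.141.144.163
  123.141.144.32/27 (123.141.144.32 - 123.141.144.63) does not contain 123.141.144.163
  123.141.144.128/27 (123.141.144.128 - 123.141.144.159) does not contain 123.141.144.163
  123.141.148.0/24 (123.141.148.0 - 123.141.148.255) does not contain 123.141.144.163
  127.141.144.0/24 (127.141.144.0 - 127.141.144.255) does not contain 123.141.144.163
  123.141.208.0/21 (123.141.208.0 - 123.141.215.255) does not contain 123.141.144.163
  123.141.128.0/20 (123.141.128.0 - 123.141.143.255) does not contain 123.141.144.163
Longest matching prefix is /19 -> next hop CORE-SW2.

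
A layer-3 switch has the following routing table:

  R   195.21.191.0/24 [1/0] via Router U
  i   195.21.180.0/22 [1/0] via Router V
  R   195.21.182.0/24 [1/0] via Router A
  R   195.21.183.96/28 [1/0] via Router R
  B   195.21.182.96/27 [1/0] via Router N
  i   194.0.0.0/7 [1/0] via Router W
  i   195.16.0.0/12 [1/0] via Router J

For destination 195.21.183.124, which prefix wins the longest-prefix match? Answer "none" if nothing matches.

Entries matching 195.21.183.124:
  194.0.0.0/7 (194.0.0.0 - 195.255.255.255)
  195.16.0.0/12 (195.16.0.0 - 195.31.255.255)
  195.21.180.0/22 (195.21.180.0 - 195.21.183.255)
Most specific is 195.21.180.0/22.

195.21.180.0/22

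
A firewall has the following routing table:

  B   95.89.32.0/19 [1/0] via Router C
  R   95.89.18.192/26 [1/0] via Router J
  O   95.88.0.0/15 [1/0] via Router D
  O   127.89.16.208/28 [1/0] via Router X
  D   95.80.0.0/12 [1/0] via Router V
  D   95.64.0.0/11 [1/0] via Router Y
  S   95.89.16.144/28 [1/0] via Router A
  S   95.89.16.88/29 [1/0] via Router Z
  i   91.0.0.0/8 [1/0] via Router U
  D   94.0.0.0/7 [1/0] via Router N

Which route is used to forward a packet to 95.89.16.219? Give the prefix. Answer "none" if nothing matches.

Entries matching 95.89.16.219:
  94.0.0.0/7 (94.0.0.0 - 95.255.255.255)
  95.64.0.0/11 (95.64.0.0 - 95.95.255.255)
  95.80.0.0/12 (95.80.0.0 - 95.95.255.255)
  95.88.0.0/15 (95.88.0.0 - 95.89.255.255)
Most specific is 95.88.0.0/15.

95.88.0.0/15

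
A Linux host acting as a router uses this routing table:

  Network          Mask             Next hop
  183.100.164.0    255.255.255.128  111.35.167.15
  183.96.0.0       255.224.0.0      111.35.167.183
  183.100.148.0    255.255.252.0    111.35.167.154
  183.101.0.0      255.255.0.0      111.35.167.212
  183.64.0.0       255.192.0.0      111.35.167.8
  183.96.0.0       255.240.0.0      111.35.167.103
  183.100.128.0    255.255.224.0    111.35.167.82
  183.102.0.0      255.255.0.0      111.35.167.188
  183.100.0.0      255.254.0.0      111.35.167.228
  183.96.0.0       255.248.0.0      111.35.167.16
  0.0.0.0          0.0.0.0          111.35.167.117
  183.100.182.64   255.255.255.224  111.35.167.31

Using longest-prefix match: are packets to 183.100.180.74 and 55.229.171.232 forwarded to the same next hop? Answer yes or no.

no

183.100.180.74: longest match 183.100.0.0/15 -> 111.35.167.228
55.229.171.232: longest match 0.0.0.0/0 -> 111.35.167.117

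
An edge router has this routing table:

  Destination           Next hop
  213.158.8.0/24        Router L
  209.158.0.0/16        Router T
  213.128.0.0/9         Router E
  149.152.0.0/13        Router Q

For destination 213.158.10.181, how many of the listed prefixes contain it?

1

Prefixes containing 213.158.10.181:
  213.128.0.0/9 (213.128.0.0 - 213.255.255.255)
Total matching entries: 1.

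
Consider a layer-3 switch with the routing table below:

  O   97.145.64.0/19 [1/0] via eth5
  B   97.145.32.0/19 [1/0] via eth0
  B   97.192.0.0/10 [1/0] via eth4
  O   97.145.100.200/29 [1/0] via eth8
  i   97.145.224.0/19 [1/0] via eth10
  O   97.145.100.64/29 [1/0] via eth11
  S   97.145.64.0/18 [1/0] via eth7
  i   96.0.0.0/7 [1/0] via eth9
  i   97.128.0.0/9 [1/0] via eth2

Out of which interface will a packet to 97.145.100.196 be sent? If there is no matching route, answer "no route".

eth7

Routes whose prefix contains 97.145.100.196:
  96.0.0.0/7 (96.0.0.0 - 97.255.255.255) -> eth9
  97.128.0.0/9 (97.128.0.0 - 97.255.255.255) -> eth2
  97.145.64.0/18 (97.145.64.0 - 97.145.127.255) -> eth7
More-specific entries that do NOT match:
  97.145.100.200/29 (97.145.100.200 - 97.145.100.207) does not contain 97.145.100.196
  97.145.100.64/29 (97.145.100.64 - 97.145.100.71) does not contain 97.145.100.196
  97.145.64.0/19 (97.145.64.0 - 97.145.95.255) does not contain 97.145.100.196
  97.145.32.0/19 (97.145.32.0 - 97.145.63.255) does not contain 97.145.100.196
  97.145.224.0/19 (97.145.224.0 - 97.145.255.255) does not contain 97.145.100.196
Longest matching prefix is /18 -> interface eth7.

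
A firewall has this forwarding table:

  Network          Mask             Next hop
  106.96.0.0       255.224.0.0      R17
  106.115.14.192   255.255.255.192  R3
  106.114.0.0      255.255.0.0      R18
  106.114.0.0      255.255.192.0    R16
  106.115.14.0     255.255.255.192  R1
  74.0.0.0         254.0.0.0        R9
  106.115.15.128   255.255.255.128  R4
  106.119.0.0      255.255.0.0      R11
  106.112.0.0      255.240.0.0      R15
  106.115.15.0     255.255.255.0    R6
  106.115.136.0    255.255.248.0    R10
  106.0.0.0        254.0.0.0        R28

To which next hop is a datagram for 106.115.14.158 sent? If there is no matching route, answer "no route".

Routes whose prefix contains 106.115.14.158:
  106.0.0.0/7 (106.0.0.0 - 107.255.255.255) -> R28
  106.96.0.0/11 (106.96.0.0 - 106.127.255.255) -> R17
  106.112.0.0/12 (106.112.0.0 - 106.127.255.255) -> R15
More-specific entries that do NOT match:
  106.115.14.192/26 (106.115.14.192 - 106.115.14.255) does not contain 106.115.14.158
  106.115.14.0/26 (106.115.14.0 - 106.115.14.63) does not contain 106.115.14.158
  106.115.15.128/25 (106.115.15.128 - 106.115.15.255) does not contain 106.115.14.158
  106.115.15.0/24 (106.115.15.0 - 106.115.15.255) does not contain 106.115.14.158
  106.115.136.0/21 (106.115.136.0 - 106.115.143.255) does not contain 106.115.14.158
  106.114.0.0/18 (106.114.0.0 - 106.114.63.255) does not contain 106.115.14.158
  106.114.0.0/16 (106.114.0.0 - 106.114.255.255) does not contain 106.115.14.158
  106.119.0.0/16 (106.119.0.0 - 106.119.255.255) does not contain 106.115.14.158
Longest matching prefix is /12 -> next hop R15.

R15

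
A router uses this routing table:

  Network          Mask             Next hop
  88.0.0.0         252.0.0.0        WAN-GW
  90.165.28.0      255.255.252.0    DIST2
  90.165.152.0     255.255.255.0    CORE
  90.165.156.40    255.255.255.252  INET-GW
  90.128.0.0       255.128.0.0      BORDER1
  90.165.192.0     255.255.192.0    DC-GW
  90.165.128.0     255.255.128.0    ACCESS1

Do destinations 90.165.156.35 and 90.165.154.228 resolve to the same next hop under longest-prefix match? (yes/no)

yes

90.165.156.35: longest match 90.165.128.0/17 -> ACCESS1
90.165.154.228: longest match 90.165.128.0/17 -> ACCESS1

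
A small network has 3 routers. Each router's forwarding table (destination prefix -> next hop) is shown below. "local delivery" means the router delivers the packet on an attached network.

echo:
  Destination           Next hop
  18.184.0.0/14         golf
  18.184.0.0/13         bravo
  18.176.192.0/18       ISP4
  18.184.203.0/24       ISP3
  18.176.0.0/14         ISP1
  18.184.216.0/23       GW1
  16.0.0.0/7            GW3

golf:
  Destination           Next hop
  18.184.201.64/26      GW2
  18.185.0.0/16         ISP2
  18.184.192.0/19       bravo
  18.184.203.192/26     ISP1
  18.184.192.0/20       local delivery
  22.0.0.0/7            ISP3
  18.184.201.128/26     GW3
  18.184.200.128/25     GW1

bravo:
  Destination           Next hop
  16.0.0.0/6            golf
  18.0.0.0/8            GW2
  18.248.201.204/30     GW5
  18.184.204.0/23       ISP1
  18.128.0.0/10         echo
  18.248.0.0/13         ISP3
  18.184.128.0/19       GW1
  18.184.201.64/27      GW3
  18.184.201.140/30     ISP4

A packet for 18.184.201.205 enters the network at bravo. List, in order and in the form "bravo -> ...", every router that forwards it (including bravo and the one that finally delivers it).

At bravo: longest match for 18.184.201.205 is 18.128.0.0/10 -> echo
At echo: longest match for 18.184.201.205 is 18.184.0.0/14 -> golf
At golf: longest match for 18.184.201.205 is 18.184.192.0/20 -> local delivery

bravo -> echo -> golf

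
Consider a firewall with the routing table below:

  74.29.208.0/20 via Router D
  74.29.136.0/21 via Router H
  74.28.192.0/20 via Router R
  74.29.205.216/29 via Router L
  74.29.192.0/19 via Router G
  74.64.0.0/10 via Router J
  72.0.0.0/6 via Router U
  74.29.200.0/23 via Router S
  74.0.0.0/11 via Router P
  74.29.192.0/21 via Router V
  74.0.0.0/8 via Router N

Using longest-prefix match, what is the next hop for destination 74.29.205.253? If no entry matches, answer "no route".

Routes whose prefix contains 74.29.205.253:
  72.0.0.0/6 (72.0.0.0 - 75.255.255.255) -> Router U
  74.0.0.0/8 (74.0.0.0 - 74.255.255.255) -> Router N
  74.0.0.0/11 (74.0.0.0 - 74.31.255.255) -> Router P
  74.29.192.0/19 (74.29.192.0 - 74.29.223.255) -> Router G
More-specific entries that do NOT match:
  74.29.205.216/29 (74.29.205.216 - 74.29.205.223) does not contain 74.29.205.253
  74.29.200.0/23 (74.29.200.0 - 74.29.201.255) does not contain 74.29.205.253
  74.29.136.0/21 (74.29.136.0 - 74.29.143.255) does not contain 74.29.205.253
  74.29.192.0/21 (74.29.192.0 - 74.29.199.255) does not contain 74.29.205.253
  74.29.208.0/20 (74.29.208.0 - 74.29.223.255) does not contain 74.29.205.253
  74.28.192.0/20 (74.28.192.0 - 74.28.207.255) does not contain 74.29.205.253
Longest matching prefix is /19 -> next hop Router G.

Router G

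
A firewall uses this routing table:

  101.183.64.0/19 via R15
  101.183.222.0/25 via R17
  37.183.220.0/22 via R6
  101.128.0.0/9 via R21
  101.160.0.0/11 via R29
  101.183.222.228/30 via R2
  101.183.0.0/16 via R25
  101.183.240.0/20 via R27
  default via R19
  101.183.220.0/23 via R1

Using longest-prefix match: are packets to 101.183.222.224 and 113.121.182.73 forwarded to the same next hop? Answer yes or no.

101.183.222.224: longest match 101.183.0.0/16 -> R25
113.121.182.73: longest match 0.0.0.0/0 -> R19

no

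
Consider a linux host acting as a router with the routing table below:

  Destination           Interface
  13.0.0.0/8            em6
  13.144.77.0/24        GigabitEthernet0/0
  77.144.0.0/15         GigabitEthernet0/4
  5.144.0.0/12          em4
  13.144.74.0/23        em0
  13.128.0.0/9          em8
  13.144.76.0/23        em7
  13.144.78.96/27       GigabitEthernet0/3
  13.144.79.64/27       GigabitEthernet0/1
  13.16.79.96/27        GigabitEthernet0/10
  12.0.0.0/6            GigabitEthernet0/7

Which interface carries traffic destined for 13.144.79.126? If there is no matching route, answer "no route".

em8

Routes whose prefix contains 13.144.79.126:
  12.0.0.0/6 (12.0.0.0 - 15.255.255.255) -> GigabitEthernet0/7
  13.0.0.0/8 (13.0.0.0 - 13.255.255.255) -> em6
  13.128.0.0/9 (13.128.0.0 - 13.255.255.255) -> em8
More-specific entries that do NOT match:
  13.144.78.96/27 (13.144.78.96 - 13.144.78.127) does not contain 13.144.79.126
  13.144.79.64/27 (13.144.79.64 - 13.144.79.95) does not contain 13.144.79.126
  13.16.79.96/27 (13.16.79.96 - 13.16.79.127) does not contain 13.144.79.126
  13.144.77.0/24 (13.144.77.0 - 13.144.77.255) does not contain 13.144.79.126
  13.144.74.0/23 (13.144.74.0 - 13.144.75.255) does not contain 13.144.79.126
  13.144.76.0/23 (13.144.76.0 - 13.144.77.255) does not contain 13.144.79.126
  77.144.0.0/15 (77.144.0.0 - 77.145.255.255) does not contain 13.144.79.126
  5.144.0.0/12 (5.144.0.0 - 5.159.255.255) does not contain 13.144.79.126
Longest matching prefix is /9 -> interface em8.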